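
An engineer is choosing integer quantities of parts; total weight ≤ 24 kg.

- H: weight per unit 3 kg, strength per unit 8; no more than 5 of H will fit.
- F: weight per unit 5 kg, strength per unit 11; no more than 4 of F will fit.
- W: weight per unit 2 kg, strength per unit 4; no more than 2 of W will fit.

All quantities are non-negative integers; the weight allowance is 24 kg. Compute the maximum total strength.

This is a bounded integer knapsack.
H has the best ratio (8/3); taking only H gives at most 5×8 = 40 (stopped by the supply cap of 5).
Mixing does better — 5×H, 1×F, and 2×W: weight 24 ≤ 24, strength 5·8 + 1·11 + 2·4 = 59.

59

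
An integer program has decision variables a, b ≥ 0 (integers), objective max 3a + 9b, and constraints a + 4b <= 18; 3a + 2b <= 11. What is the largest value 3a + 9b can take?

Relaxing integrality, the LP optimum is 41.10 at (a,b) = (0.8, 4.3), which is not an integer point.
(a,b)=(1,4): 1·1+4·4=17≤18, 3·1+2·4=11≤11, objective 39.
(a,b)=(0,4): 1·0+4·4=16≤18, 3·0+2·4=8≤11, objective 36.
(a,b)=(1,3): 1·1+4·3=13≤18, 3·1+2·3=9≤11, objective 30.
The best lattice point is (1,4), giving 39.

39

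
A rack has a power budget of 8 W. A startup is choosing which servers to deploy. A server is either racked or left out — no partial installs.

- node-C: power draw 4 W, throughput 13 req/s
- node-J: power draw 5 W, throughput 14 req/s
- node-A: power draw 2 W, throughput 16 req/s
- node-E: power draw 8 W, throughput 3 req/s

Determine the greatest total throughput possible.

node-J + node-A: power draw 5 + 2 = 7 ≤ 8, throughput 14 + 16 = 30.
node-C + node-A: power draw 4 + 2 = 6 ≤ 8, throughput 13 + 16 = 29.
Best is node-J and node-A with total throughput 30.

30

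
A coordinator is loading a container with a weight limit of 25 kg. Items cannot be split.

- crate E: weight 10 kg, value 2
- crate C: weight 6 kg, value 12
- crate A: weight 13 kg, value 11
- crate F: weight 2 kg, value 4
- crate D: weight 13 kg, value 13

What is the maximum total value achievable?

29

crate C + crate D: weight 6 + 13 = 19 ≤ 25, value 12 + 13 = 25.
crate C + crate A + crate F: weight 6 + 13 + 2 = 21 ≤ 25, value 12 + 11 + 4 = 27.
crate C + crate F + crate D: weight 6 + 2 + 13 = 21 ≤ 25, value 12 + 4 + 13 = 29.
Best is crate C, crate F, and crate D with total value 29.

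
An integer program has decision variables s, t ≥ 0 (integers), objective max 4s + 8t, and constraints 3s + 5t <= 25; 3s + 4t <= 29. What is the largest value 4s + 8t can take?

40

(s,t)=(0,5): 3·0+5·5=25≤25, 3·0+4·5=20≤29, objective 40.
(s,t)=(1,4): 3·1+5·4=23≤25, 3·1+4·4=19≤29, objective 36.
(s,t)=(0,4): 3·0+5·4=20≤25, 3·0+4·4=16≤29, objective 32.
The best lattice point is (0,5), giving 40.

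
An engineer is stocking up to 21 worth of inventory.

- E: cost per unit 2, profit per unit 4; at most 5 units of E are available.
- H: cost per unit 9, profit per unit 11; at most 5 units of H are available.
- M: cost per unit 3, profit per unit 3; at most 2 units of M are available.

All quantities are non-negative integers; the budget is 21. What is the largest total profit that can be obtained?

31

E has the best ratio (4/2); taking only E gives at most 5×4 = 20 (stopped by the supply cap of 5).
Mixing does better — 5×E and 1×H: cost 19 ≤ 21, profit 5·4 + 1·11 = 31.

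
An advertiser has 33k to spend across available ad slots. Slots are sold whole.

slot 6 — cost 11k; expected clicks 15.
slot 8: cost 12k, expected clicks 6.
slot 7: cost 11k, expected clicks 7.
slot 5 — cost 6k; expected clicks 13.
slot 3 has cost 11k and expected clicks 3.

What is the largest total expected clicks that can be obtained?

This is a 0-1 knapsack instance.
slot 6 + slot 7 + slot 5: cost 11 + 11 + 6 = 28 ≤ 33, expected clicks 15 + 7 + 13 = 35.
slot 6 + slot 8 + slot 5: cost 11 + 12 + 6 = 29 ≤ 33, expected clicks 15 + 6 + 13 = 34.
Best is slot 6, slot 7, and slot 5 with total expected clicks 35.

35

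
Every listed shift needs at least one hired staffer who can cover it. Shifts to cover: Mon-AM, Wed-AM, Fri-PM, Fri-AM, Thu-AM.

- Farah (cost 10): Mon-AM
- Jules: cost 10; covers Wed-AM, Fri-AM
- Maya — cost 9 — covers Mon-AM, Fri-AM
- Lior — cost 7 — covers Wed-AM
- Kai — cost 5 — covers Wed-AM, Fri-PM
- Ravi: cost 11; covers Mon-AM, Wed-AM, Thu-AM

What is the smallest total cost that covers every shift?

25

This is a weighted set-cover instance.
Choose Maya, Kai, and Ravi: together they cover Mon-AM, Wed-AM, Fri-PM, Fri-AM, Thu-AM — every shift.
Total cost: 9 + 5 + 11 = 25.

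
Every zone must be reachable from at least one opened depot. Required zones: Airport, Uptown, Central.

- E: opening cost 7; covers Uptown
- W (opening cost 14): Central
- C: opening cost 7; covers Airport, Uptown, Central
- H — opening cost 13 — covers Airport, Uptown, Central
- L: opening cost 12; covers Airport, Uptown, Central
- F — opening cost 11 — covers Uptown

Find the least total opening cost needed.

C alone covers Airport, Uptown, Central — every zone.
Total opening cost: 7.
No cover costs less than 7.

7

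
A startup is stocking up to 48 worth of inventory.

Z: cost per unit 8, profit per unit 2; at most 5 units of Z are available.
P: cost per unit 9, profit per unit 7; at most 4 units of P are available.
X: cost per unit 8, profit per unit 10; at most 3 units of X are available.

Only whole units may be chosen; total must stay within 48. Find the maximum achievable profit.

X has the best ratio (10/8); taking only X gives at most 3×10 = 30 (stopped by the supply cap of 3).
Mixing does better — 2×P and 3×X: cost 42 ≤ 48, profit 2·7 + 3·10 = 44.

44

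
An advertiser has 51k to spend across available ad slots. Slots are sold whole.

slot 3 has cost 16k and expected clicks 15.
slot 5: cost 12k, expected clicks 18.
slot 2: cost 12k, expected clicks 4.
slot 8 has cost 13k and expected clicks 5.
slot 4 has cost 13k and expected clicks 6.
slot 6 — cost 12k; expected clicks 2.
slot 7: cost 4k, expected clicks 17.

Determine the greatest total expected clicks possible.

56

slot 3 + slot 5 + slot 2 + slot 7: cost 16 + 12 + 12 + 4 = 44 ≤ 51, expected clicks 15 + 18 + 4 + 17 = 54.
slot 3 + slot 5 + slot 8 + slot 7: cost 16 + 12 + 13 + 4 = 45 ≤ 51, expected clicks 15 + 18 + 5 + 17 = 55.
slot 3 + slot 5 + slot 4 + slot 7: cost 16 + 12 + 13 + 4 = 45 ≤ 51, expected clicks 15 + 18 + 6 + 17 = 56.
Best is slot 3, slot 5, slot 4, and slot 7 with total expected clicks 56.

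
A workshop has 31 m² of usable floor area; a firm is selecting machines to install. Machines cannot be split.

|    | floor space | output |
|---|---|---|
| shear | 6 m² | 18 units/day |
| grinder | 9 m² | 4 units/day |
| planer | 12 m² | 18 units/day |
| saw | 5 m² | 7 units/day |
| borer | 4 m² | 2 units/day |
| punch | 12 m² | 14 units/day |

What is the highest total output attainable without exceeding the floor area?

Allowing fractional choices, the relaxed optimum would be about 52.3, but machines are indivisible.
shear + planer + saw + borer: floor space 6 + 12 + 5 + 4 = 27 ≤ 31, output 18 + 18 + 7 + 2 = 45.
shear + planer + punch: floor space 6 + 12 + 12 = 30 ≤ 31, output 18 + 18 + 14 = 50.
shear + planer + saw: floor space 6 + 12 + 5 = 23 ≤ 31, output 18 + 18 + 7 = 43.
Best is shear, planer, and punch with total output 50.

50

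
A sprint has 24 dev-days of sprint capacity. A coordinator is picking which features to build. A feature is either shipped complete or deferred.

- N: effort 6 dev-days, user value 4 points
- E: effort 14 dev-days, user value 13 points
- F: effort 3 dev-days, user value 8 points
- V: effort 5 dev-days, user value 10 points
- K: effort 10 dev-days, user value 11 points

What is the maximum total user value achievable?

33

This is an integer program with binary decision variables.
Allowing fractional choices, the relaxed optimum would be about 34.6, but features are indivisible.
F + V + K: effort 3 + 5 + 10 = 18 ≤ 24, user value 8 + 10 + 11 = 29.
N + F + V + K: effort 6 + 3 + 5 + 10 = 24 ≤ 24, user value 4 + 8 + 10 + 11 = 33.
E + F + V: effort 14 + 3 + 5 = 22 ≤ 24, user value 13 + 8 + 10 = 31.
Best is N, F, V, and K with total user value 33.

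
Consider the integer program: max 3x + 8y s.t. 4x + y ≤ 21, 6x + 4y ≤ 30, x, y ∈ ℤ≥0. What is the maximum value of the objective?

The continuous relaxation peaks at (0, 7.5) with value 60.00; rounding to a feasible lattice point costs some objective.
(x,y)=(0,7): 4·0+1·7=7≤21, 6·0+4·7=28≤30, objective 56.
(x,y)=(1,6): 4·1+1·6=10≤21, 6·1+4·6=30≤30, objective 51.
(x,y)=(0,6): 4·0+1·6=6≤21, 6·0+4·6=24≤30, objective 48.
No feasible integer point exceeds 56.

56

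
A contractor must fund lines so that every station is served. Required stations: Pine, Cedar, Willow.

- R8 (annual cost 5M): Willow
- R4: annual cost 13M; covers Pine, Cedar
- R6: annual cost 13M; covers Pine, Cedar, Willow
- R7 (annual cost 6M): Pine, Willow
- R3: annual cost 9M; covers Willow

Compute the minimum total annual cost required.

This is an integer covering problem.
The greedy cost-per-new-station heuristic would pick R7 and R4 for 19, but a cheaper cover exists.
R6 alone covers Pine, Cedar, Willow — every station.
Total annual cost: 13.
No cover costs less than 13.

13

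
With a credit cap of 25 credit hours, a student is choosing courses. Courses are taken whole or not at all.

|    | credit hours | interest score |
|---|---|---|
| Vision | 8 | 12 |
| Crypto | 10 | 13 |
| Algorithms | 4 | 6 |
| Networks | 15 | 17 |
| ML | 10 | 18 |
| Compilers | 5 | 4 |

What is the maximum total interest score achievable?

This is an integer program with binary decision variables.
Networks + ML: credit hours 15 + 10 = 25 ≤ 25, interest score 17 + 18 = 35.
Crypto + Algorithms + ML: credit hours 10 + 4 + 10 = 24 ≤ 25, interest score 13 + 6 + 18 = 37.
Vision + Algorithms + ML: credit hours 8 + 4 + 10 = 22 ≤ 25, interest score 12 + 6 + 18 = 36.
Best is Crypto, Algorithms, and ML with total interest score 37.

37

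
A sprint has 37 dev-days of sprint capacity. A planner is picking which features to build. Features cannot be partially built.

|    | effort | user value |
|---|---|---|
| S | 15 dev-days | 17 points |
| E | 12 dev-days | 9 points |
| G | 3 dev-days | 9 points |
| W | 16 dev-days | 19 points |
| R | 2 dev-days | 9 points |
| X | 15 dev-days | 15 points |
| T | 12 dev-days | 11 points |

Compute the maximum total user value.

Allowing fractional choices, the relaxed optimum would be about 55.0, but features are indivisible.
G + W + R + X: effort 3 + 16 + 2 + 15 = 36 ≤ 37, user value 9 + 19 + 9 + 15 = 52.
S + G + W + R: effort 15 + 3 + 16 + 2 = 36 ≤ 37, user value 17 + 9 + 19 + 9 = 54.
Best is S, G, W, and R with total user value 54.

54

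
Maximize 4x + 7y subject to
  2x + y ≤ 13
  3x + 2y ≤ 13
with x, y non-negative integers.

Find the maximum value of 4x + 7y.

42

The continuous relaxation peaks at (0, 6.5) with value 45.50; rounding to a feasible lattice point costs some objective.
(x,y)=(0,6) is feasible, giving 42.
(x,y)=(1,5) is feasible, giving 39.
(x,y)=(0,5) is feasible, giving 35.
Maximum is 42 at (x,y)=(0,6).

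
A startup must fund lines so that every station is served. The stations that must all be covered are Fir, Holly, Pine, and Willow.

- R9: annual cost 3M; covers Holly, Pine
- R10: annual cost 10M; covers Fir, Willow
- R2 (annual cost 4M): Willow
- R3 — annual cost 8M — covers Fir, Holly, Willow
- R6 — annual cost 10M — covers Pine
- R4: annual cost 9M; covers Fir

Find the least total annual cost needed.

This is an integer covering problem.
The greedy cost-per-new-station heuristic would pick R9, R2, and R3 for 15, but a cheaper cover exists.
Choose R9 and R3: together they cover Fir, Holly, Pine, Willow — every station.
Total annual cost: 3 + 8 = 11.
No cover costs less than 11.

11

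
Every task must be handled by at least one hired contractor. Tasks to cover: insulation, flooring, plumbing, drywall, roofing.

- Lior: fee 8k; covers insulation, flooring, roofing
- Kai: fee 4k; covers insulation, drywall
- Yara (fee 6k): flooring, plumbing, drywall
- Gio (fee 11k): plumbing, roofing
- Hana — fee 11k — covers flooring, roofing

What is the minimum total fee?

The greedy cost-per-new-task heuristic would pick Kai, Yara, and Lior for 18, but a cheaper cover exists.
Choose Lior and Yara: together they cover insulation, flooring, plumbing, drywall, roofing — every task.
Total fee: 8 + 6 = 14.
No cover costs less than 14.

14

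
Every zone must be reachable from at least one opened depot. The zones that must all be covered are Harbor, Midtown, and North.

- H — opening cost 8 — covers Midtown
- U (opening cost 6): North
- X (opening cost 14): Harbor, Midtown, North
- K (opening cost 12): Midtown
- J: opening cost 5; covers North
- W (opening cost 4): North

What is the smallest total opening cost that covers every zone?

The greedy cost-per-new-zone heuristic would pick W and X for 18, but a cheaper cover exists.
X alone covers Harbor, Midtown, North — every zone.
Total opening cost: 14.
No cover costs less than 14.

14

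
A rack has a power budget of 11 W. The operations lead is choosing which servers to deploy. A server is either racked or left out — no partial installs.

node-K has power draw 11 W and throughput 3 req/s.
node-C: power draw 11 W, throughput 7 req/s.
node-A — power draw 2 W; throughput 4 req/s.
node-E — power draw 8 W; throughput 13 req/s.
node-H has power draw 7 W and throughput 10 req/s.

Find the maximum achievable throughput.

Allowing fractional choices, the relaxed optimum would be about 18.4, but servers are indivisible.
node-A + node-H: power draw 2 + 7 = 9 ≤ 11, throughput 4 + 10 = 14.
node-A + node-E: power draw 2 + 8 = 10 ≤ 11, throughput 4 + 13 = 17.
node-E: power draw 8 ≤ 11, throughput 13.
Best is node-A and node-E with total throughput 17.

17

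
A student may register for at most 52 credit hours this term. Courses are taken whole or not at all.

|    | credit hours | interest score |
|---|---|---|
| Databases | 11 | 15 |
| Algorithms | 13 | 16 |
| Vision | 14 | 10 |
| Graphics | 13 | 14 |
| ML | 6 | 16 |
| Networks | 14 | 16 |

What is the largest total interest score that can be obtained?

63

This is an integer program with binary decision variables.
Algorithms + Graphics + ML + Networks: credit hours 13 + 13 + 6 + 14 = 46 ≤ 52, interest score 16 + 14 + 16 + 16 = 62.
Databases + Algorithms + Graphics + ML: credit hours 11 + 13 + 13 + 6 = 43 ≤ 52, interest score 15 + 16 + 14 + 16 = 61.
Databases + Algorithms + ML + Networks: credit hours 11 + 13 + 6 + 14 = 44 ≤ 52, interest score 15 + 16 + 16 + 16 = 63.
Best is Databases, Algorithms, ML, and Networks with total interest score 63.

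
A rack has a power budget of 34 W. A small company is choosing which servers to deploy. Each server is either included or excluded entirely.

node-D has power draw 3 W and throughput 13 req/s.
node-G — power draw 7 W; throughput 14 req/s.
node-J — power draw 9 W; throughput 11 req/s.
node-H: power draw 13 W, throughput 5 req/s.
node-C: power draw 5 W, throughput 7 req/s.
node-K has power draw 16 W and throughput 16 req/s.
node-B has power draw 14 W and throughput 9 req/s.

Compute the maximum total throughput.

node-D + node-G + node-J + node-B: power draw 3 + 7 + 9 + 14 = 33 ≤ 34, throughput 13 + 14 + 11 + 9 = 47.
node-D + node-G + node-C + node-K: power draw 3 + 7 + 5 + 16 = 31 ≤ 34, throughput 13 + 14 + 7 + 16 = 50.
node-D + node-J + node-C + node-K: power draw 3 + 9 + 5 + 16 = 33 ≤ 34, throughput 13 + 11 + 7 + 16 = 47.
Best is node-D, node-G, node-C, and node-K with total throughput 50.

50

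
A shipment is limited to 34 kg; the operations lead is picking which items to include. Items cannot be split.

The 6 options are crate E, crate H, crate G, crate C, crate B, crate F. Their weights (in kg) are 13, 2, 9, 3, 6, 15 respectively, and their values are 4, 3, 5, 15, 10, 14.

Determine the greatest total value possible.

Allowing fractional choices, the relaxed optimum would be about 46.4, but items are indivisible.
crate G + crate C + crate B + crate F: weight 9 + 3 + 6 + 15 = 33 ≤ 34, value 5 + 15 + 10 + 14 = 44.
crate C + crate B + crate F: weight 3 + 6 + 15 = 24 ≤ 34, value 15 + 10 + 14 = 39.
crate H + crate C + crate B + crate F: weight 2 + 3 + 6 + 15 = 26 ≤ 34, value 3 + 15 + 10 + 14 = 42.
Best is crate G, crate C, crate B, and crate F with total value 44.

44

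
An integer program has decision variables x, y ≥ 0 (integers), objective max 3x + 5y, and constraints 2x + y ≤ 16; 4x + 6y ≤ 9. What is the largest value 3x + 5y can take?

(x,y)=(2,0) is feasible, giving 6.
(x,y)=(0,1) is feasible, giving 5.
(x,y)=(1,0) is feasible, giving 3.
(x,y)=(0,0) is feasible, giving 0.
The best lattice point is (2,0), giving 6.

6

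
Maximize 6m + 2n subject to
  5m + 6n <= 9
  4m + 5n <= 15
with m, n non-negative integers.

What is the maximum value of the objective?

6

(m,n)=(1,0): 5·1+6·0=5≤9, 4·1+5·0=4≤15, objective 6.
(m,n)=(0,1): 5·0+6·1=6≤9, 4·0+5·1=5≤15, objective 2.
The best lattice point is (1,0), giving 6.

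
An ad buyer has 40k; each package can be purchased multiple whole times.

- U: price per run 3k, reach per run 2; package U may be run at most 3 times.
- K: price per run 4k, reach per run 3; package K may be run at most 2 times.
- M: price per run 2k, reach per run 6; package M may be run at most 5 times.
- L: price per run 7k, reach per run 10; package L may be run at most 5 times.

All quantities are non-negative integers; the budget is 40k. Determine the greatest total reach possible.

70

M has the best ratio (6/2); taking only M gives at most 5×6 = 30 (stopped by the supply cap of 5).
Mixing does better — 5×M and 4×L: price 38 ≤ 40, reach 5·6 + 4·10 = 70.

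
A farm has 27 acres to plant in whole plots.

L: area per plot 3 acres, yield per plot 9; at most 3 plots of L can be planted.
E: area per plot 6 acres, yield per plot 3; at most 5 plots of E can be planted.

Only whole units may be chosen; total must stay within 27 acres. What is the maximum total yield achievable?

36

This is a bounded integer knapsack.
L has the best ratio (9/3); taking only L gives at most 3×9 = 27 (stopped by the supply cap of 3).
Mixing does better — 3×L and 3×E: area 27 ≤ 27, yield 3·9 + 3·3 = 36.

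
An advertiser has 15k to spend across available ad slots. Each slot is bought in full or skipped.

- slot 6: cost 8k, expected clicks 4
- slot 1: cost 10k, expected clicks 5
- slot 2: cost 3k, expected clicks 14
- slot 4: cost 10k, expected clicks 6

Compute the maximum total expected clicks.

Allowing fractional choices, the relaxed optimum would be about 21.0, but ad slots are indivisible.
slot 1 + slot 2: cost 10 + 3 = 13 ≤ 15, expected clicks 5 + 14 = 19.
slot 6 + slot 2: cost 8 + 3 = 11 ≤ 15, expected clicks 4 + 14 = 18.
slot 2 + slot 4: cost 3 + 10 = 13 ≤ 15, expected clicks 14 + 6 = 20.
Best is slot 2 and slot 4 with total expected clicks 20.

20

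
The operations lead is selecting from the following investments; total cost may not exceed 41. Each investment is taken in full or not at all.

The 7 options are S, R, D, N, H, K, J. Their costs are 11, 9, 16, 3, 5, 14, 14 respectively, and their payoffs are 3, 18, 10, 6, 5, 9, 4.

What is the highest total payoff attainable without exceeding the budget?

Take R, D, N, and H: cost 9 + 16 + 3 + 5 = 33 ≤ 41, payoff 18 + 10 + 6 + 5 = 39.
No other feasible combination does better.

39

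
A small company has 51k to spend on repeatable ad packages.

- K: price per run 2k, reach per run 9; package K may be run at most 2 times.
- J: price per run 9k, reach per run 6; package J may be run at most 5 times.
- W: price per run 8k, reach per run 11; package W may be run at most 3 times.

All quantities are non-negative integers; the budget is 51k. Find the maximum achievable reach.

2×K, 2×J, and 3×W: price 46 ≤ 51, reach 2·9 + 2·6 + 3·11 = 63.
2×K, 3×J, and 2×W: price 47 ≤ 51, reach 2·9 + 3·6 + 2·11 = 58.
Best is 63.

63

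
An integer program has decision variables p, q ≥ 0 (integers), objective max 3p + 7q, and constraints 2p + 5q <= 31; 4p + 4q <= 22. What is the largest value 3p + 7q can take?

(p,q)=(0,5) is feasible, giving 35.
(p,q)=(1,4) is feasible, giving 31.
(p,q)=(0,4) is feasible, giving 28.
Maximum is 35 at (p,q)=(0,5).

35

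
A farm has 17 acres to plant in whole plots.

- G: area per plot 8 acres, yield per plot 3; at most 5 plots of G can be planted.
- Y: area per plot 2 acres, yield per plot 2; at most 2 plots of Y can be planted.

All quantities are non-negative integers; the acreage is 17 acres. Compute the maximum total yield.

Y has the best ratio (2/2); taking only Y gives at most 2×2 = 4 (stopped by the supply cap of 2).
Mixing does better — 1×G and 2×Y: area 12 ≤ 17, yield 1·3 + 2·2 = 7.

7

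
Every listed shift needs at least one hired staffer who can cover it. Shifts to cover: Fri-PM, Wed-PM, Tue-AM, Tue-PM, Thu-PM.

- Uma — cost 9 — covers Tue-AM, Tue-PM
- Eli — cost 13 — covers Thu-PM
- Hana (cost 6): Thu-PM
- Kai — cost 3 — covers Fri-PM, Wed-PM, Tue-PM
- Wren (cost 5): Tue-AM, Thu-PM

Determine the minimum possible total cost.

This is a weighted set-cover instance.
Choose Kai and Wren: together they cover Fri-PM, Wed-PM, Tue-AM, Tue-PM, Thu-PM — every shift.
Total cost: 3 + 5 = 8.

8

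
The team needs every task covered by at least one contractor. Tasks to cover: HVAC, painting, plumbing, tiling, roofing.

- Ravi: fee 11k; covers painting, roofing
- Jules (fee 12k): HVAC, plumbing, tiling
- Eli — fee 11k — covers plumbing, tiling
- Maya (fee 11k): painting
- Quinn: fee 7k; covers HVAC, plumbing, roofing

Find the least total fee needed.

The greedy cost-per-new-task heuristic would pick Quinn, Ravi, and Eli for 29, but a cheaper cover exists.
Choose Ravi and Jules: together they cover HVAC, painting, plumbing, tiling, roofing — every task.
Total fee: 11 + 12 = 23.
No cover costs less than 23.

23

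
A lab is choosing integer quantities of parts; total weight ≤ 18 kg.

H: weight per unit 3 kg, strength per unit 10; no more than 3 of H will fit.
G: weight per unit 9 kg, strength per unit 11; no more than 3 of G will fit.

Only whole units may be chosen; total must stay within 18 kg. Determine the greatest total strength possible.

41

This is a bounded integer knapsack.
Take 3×H and 1×G: weight 18 ≤ 18, strength 3·10 + 1·11 = 41.
H has the best ratio (10/3) and is taken to its limit of 3; remaining capacity is filled optimally with the others.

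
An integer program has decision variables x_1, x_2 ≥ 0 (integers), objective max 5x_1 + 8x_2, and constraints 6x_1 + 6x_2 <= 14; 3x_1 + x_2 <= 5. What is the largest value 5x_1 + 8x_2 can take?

(x_1,x_2)=(0,2): 6·0+6·2=12≤14, 3·0+1·2=2≤5, objective 16.
(x_1,x_2)=(1,1): 6·1+6·1=12≤14, 3·1+1·1=4≤5, objective 13.
(x_1,x_2)=(0,1): 6·0+6·1=6≤14, 3·0+1·1=1≤5, objective 8.
No feasible integer point exceeds 16.

16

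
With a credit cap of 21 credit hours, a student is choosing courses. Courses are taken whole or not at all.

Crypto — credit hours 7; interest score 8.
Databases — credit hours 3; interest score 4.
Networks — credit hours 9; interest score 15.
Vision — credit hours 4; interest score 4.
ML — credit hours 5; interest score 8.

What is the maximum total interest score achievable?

31

Allowing fractional choices, the relaxed optimum would be about 31.6, but courses are indivisible.
Crypto + Networks + ML: credit hours 7 + 9 + 5 = 21 ≤ 21, interest score 8 + 15 + 8 = 31.
Databases + Networks + ML: credit hours 3 + 9 + 5 = 17 ≤ 21, interest score 4 + 15 + 8 = 27.
Databases + Networks + Vision + ML: credit hours 3 + 9 + 4 + 5 = 21 ≤ 21, interest score 4 + 15 + 4 + 8 = 31.
The maximum interest score is 31; one optimal choice is Crypto, Networks, and ML.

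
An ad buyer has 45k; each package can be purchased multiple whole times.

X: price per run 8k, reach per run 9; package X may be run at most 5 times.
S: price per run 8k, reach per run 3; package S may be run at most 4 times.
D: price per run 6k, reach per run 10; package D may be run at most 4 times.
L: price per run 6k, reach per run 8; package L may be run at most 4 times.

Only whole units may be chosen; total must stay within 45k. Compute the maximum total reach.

Take 1×X, 4×D, and 2×L: price 44 ≤ 45, reach 1·9 + 4·10 + 2·8 = 65.
D has the best ratio (10/6) and is taken to its limit of 4; remaining capacity is filled optimally with the others.

65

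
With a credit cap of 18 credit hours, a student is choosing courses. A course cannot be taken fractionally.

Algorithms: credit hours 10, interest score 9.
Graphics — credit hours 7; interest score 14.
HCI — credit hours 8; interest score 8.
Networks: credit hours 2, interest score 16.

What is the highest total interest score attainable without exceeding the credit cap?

Allowing fractional choices, the relaxed optimum would be about 38.9, but courses are indivisible.
Graphics + HCI + Networks: credit hours 7 + 8 + 2 = 17 ≤ 18, interest score 14 + 8 + 16 = 38.
Graphics + Networks: credit hours 7 + 2 = 9 ≤ 18, interest score 14 + 16 = 30.
Best is Graphics, HCI, and Networks with total interest score 38.

38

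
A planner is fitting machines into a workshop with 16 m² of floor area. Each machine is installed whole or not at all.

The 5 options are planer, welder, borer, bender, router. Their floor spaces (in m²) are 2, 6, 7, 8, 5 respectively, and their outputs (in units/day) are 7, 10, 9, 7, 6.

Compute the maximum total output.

26

Allowing fractional choices, the relaxed optimum would be about 27.2, but machines are indivisible.
planer + welder + bender: floor space 2 + 6 + 8 = 16 ≤ 16, output 7 + 10 + 7 = 24.
planer + welder + borer: floor space 2 + 6 + 7 = 15 ≤ 16, output 7 + 10 + 9 = 26.
planer + welder + router: floor space 2 + 6 + 5 = 13 ≤ 16, output 7 + 10 + 6 = 23.
Best is planer, welder, and borer with total output 26.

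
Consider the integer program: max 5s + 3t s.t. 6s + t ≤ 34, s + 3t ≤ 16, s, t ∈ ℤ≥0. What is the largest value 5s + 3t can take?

(s,t)=(5,3) is feasible, giving 34.
(s,t)=(4,4) is feasible, giving 32.
The best lattice point is (5,3), giving 34.

34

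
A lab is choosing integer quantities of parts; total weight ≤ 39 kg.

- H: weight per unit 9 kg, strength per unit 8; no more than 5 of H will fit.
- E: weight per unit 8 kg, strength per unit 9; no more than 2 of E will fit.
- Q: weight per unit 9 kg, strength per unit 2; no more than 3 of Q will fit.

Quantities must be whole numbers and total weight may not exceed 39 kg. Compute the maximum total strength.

E has the best ratio (9/8); taking only E gives at most 2×9 = 18 (stopped by the supply cap of 2).
Mixing does better — 2×H and 2×E: weight 34 ≤ 39, strength 2·8 + 2·9 = 34.

34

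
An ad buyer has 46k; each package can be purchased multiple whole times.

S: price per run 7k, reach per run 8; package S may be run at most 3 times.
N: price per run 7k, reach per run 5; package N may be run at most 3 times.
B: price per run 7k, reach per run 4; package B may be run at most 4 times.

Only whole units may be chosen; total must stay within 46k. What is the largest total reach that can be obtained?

39

3×S, 2×N, and 1×B: price 42 ≤ 46, reach 3·8 + 2·5 + 1·4 = 38.
3×S and 3×N: price 42 ≤ 46, reach 3·8 + 3·5 = 39.
Best is 39.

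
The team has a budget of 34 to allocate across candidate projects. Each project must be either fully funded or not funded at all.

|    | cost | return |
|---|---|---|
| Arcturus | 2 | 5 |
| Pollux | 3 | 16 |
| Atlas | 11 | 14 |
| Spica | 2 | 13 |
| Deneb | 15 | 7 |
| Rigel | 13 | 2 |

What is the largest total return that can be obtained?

Allowing fractional choices, the relaxed optimum would be about 55.2, but projects are indivisible.
Pollux + Atlas + Spica + Deneb: cost 3 + 11 + 2 + 15 = 31 ≤ 34, return 16 + 14 + 13 + 7 = 50.
Arcturus + Pollux + Atlas + Spica + Rigel: cost 2 + 3 + 11 + 2 + 13 = 31 ≤ 34, return 5 + 16 + 14 + 13 + 2 = 50.
Arcturus + Pollux + Atlas + Spica + Deneb: cost 2 + 3 + 11 + 2 + 15 = 33 ≤ 34, return 5 + 16 + 14 + 13 + 7 = 55.
Best is Arcturus, Pollux, Atlas, Spica, and Deneb with total return 55.

55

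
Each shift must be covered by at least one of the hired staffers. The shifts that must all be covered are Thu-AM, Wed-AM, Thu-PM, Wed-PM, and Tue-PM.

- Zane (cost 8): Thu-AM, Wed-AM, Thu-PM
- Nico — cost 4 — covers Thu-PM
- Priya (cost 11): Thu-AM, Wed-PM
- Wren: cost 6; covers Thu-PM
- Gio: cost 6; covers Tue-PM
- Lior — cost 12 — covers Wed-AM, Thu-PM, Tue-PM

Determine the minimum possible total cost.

23

The greedy cost-per-new-shift heuristic would pick Zane, Gio, and Priya for 25, but a cheaper cover exists.
Choose Priya and Lior: together they cover Thu-AM, Wed-AM, Thu-PM, Wed-PM, Tue-PM — every shift.
Total cost: 11 + 12 = 23.
No cover costs less than 23.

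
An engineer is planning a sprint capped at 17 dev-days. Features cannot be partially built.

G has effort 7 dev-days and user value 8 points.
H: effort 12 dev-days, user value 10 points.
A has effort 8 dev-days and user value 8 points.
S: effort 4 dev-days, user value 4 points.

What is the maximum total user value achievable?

16

G + S: effort 7 + 4 = 11 ≤ 17, user value 8 + 4 = 12.
H + S: effort 12 + 4 = 16 ≤ 17, user value 10 + 4 = 14.
G + A: effort 7 + 8 = 15 ≤ 17, user value 8 + 8 = 16.
Best is G and A with total user value 16.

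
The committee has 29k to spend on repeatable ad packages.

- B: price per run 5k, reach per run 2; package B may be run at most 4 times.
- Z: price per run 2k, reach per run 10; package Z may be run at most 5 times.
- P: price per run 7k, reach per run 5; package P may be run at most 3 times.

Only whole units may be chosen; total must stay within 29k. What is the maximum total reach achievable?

62

Z has the best ratio (10/2); taking only Z gives at most 5×10 = 50 (stopped by the supply cap of 5).
Mixing does better — 1×B, 5×Z, and 2×P: price 29 ≤ 29, reach 1·2 + 5·10 + 2·5 = 62.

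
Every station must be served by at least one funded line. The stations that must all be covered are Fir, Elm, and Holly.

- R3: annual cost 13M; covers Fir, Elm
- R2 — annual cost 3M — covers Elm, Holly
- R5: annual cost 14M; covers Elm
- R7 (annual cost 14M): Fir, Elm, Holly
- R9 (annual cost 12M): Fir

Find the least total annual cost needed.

The greedy cost-per-new-station heuristic would pick R2 and R9 for 15, but a cheaper cover exists.
R7 alone covers Fir, Elm, Holly — every station.
Total annual cost: 14.
No cover costs less than 14.

14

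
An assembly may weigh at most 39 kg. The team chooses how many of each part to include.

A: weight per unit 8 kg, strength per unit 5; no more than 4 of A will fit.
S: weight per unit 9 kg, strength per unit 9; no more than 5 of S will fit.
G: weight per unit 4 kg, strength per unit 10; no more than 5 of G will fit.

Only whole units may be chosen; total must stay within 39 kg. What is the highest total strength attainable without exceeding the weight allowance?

Take 2×S and 5×G: weight 38 ≤ 39, strength 2·9 + 5·10 = 68.
G has the best ratio (10/4) and is taken to its limit of 5; remaining capacity is filled optimally with the others.

68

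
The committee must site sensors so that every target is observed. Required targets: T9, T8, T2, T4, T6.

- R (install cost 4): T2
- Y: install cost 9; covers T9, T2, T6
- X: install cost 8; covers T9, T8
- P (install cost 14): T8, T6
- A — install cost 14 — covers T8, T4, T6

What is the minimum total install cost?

Choose Y and A: together they cover T9, T8, T2, T4, T6 — every target.
Total install cost: 9 + 14 = 23.

23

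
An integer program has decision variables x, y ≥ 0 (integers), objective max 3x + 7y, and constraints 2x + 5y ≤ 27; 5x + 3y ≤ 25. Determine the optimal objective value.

Relaxing integrality, the LP optimum is 38.26 at (x,y) = (2.32, 4.47), which is not an integer point.
(x,y)=(1,5) is feasible, giving 38.
(x,y)=(0,5) is feasible, giving 35.
(x,y)=(2,4) is feasible, giving 34.
No feasible integer point exceeds 38.

38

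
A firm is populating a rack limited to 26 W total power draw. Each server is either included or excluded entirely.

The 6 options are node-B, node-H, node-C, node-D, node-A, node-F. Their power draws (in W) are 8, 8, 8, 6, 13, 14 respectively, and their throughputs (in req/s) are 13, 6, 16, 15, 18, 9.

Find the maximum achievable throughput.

44

Take node-B, node-C, and node-D: power draw 8 + 8 + 6 = 22 ≤ 26, throughput 13 + 16 + 15 = 44.
No other feasible combination does better.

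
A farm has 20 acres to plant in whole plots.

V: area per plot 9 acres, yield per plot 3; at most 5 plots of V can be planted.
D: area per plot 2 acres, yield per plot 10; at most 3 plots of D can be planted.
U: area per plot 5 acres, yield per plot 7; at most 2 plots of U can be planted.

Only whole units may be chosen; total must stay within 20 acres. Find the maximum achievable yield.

This is a bounded integer knapsack.
Take 3×D and 2×U: area 16 ≤ 20, yield 3·10 + 2·7 = 44.
D has the best ratio (10/2) and is taken to its limit of 3; remaining capacity is filled optimally with the others.

44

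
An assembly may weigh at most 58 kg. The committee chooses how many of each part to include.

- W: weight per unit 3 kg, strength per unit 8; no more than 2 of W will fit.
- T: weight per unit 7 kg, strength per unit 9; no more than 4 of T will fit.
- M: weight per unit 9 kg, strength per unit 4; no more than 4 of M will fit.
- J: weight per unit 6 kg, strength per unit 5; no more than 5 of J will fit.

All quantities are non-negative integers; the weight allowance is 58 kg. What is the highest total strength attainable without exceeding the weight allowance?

72

This is a bounded integer knapsack.
2×W, 3×T, and 5×J: weight 57 ≤ 58, strength 2·8 + 3·9 + 5·5 = 68.
2×W, 4×T, and 4×J: weight 58 ≤ 58, strength 2·8 + 4·9 + 4·5 = 72.
Best is 72.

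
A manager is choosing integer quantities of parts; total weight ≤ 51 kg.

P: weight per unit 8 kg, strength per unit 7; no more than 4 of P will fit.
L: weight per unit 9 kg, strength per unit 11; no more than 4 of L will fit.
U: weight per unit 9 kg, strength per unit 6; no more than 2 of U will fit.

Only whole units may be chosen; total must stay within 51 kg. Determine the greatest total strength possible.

3×P and 3×L: weight 51 ≤ 51, strength 3·7 + 3·11 = 54.
1×P and 4×L: weight 44 ≤ 51, strength 1·7 + 4·11 = 51.
Best is 54.

54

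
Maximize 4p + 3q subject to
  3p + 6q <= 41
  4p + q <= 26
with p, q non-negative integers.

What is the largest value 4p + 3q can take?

32

Relaxing integrality, the LP optimum is 34.19 at (p,q) = (5.48, 4.1), which is not an integer point.
(p,q)=(5,4): 3·5+6·4=39≤41, 4·5+1·4=24≤26, objective 32.
(p,q)=(5,3): 3·5+6·3=33≤41, 4·5+1·3=23≤26, objective 29.
(p,q)=(4,4): 3·4+6·4=36≤41, 4·4+1·4=20≤26, objective 28.
The best lattice point is (5,4), giving 32.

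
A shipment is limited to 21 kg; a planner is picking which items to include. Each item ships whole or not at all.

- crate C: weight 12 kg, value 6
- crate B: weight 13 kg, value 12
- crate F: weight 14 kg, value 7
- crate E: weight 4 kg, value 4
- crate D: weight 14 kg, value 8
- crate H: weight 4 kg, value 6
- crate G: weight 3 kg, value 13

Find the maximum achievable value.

Allowing fractional choices, the relaxed optimum would be about 32.2, but items are indivisible.
crate D + crate H + crate G: weight 14 + 4 + 3 = 21 ≤ 21, value 8 + 6 + 13 = 27.
crate B + crate E + crate G: weight 13 + 4 + 3 = 20 ≤ 21, value 12 + 4 + 13 = 29.
crate B + crate H + crate G: weight 13 + 4 + 3 = 20 ≤ 21, value 12 + 6 + 13 = 31.
Best is crate B, crate H, and crate G with total value 31.

31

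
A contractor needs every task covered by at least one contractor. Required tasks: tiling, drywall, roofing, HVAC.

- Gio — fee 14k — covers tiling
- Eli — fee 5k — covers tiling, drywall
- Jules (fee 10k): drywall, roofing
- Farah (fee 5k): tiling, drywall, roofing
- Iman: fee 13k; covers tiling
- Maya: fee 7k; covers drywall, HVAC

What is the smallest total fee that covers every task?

12

This is a weighted set-cover instance.
Choose Farah and Maya: together they cover tiling, drywall, roofing, HVAC — every task.
Total fee: 5 + 7 = 12.
No cover costs less than 12.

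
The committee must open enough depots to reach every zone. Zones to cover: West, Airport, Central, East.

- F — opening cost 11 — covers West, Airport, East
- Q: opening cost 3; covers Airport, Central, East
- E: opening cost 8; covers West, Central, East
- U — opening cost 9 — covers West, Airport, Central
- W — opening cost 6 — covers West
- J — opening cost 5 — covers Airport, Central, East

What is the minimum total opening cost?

This is an integer covering problem.
Choose Q and W: together they cover West, Airport, Central, East — every zone.
Total opening cost: 3 + 6 = 9.
No cover costs less than 9.

9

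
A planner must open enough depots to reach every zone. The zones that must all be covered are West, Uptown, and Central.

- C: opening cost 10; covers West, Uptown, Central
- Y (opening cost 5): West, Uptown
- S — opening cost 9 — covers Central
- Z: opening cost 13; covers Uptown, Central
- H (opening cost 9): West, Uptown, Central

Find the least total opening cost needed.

9

The greedy cost-per-new-zone heuristic would pick Y and S for 14, but a cheaper cover exists.
H alone covers West, Uptown, Central — every zone.
Total opening cost: 9.
No cover costs less than 9.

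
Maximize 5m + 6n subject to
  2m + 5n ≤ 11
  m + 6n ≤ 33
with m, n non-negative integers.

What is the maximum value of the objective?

Relaxing integrality, the LP optimum is 27.50 at (m,n) = (5.5, 0), which is not an integer point.
(m,n)=(5,0): 2·5+5·0=10≤11, 1·5+6·0=5≤33, objective 25.
(m,n)=(4,0): 2·4+5·0=8≤11, 1·4+6·0=4≤33, objective 20.
Maximum is 25 at (m,n)=(5,0).

25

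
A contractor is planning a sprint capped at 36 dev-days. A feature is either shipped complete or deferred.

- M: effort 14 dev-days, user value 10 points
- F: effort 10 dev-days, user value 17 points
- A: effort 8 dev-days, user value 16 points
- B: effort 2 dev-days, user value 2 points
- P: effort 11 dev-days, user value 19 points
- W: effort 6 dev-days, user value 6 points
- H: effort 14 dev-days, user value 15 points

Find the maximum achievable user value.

58

Take F, A, P, and W: effort 10 + 8 + 11 + 6 = 35 ≤ 36, user value 17 + 16 + 19 + 6 = 58.
No other feasible combination does better.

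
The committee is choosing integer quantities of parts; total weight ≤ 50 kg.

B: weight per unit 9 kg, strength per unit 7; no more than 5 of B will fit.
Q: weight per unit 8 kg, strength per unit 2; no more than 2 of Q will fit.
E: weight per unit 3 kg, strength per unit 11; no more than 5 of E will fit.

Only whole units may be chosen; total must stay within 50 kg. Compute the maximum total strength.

This is a bounded integer knapsack.
E has the best ratio (11/3); taking only E gives at most 5×11 = 55 (stopped by the supply cap of 5).
Mixing does better — 3×B, 1×Q, and 5×E: weight 50 ≤ 50, strength 3·7 + 1·2 + 5·11 = 78.

78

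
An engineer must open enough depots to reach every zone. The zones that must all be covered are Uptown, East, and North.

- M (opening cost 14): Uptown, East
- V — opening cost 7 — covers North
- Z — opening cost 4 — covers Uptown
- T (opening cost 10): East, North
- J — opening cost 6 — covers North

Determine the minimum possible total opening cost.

Choose Z and T: together they cover Uptown, East, North — every zone.
Total opening cost: 4 + 10 = 14.
No cover costs less than 14.

14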